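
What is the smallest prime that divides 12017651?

12017651 is odd.
Digit sum 23, not divisible by 3.
Ends in 1: not divisible by 5.
7: 12017651 = 7·1716807 + 2
11: 12017651 = 11·1092513 + 8
13: 12017651 = 13·924434 + 9
17: 12017651 = 17·706920 + 11
19: 12017651 = 19·632507 + 18
23: 12017651 = 23·522506 + 13
29: 12017651 = 29·414401 + 22
31: 12017651 = 31·387666 + 5
37: 12017651 = 37·324801 + 14
41: 12017651 = 41·293113 + 18
43: 12017651 = 43·279480 + 11
47: 12017651 = 47·255694 + 33
53: 12017651 = 53·226748 + 7
59: 12017651 = 59·203689

59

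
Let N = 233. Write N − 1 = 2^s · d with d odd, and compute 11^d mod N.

12

233 − 1 = 232 = 2^3 · 29, so d = 29.
11^1 ≡ 11 (mod 233)
11^2 ≡ 11^2 = 121 ≡ 121 (mod 233)
11^4 ≡ 121^2 = 14641 ≡ 195 (mod 233)
11^8 ≡ 195^2 = 38025 ≡ 46 (mod 233)
11^16 ≡ 46^2 = 2116 ≡ 19 (mod 233)
29 = 16 + 8 + 4 + 1 in binary powers of 2.
So 11^29 ≡ 19 · 46 · 195 · 11 ≡ 12 (mod 233).
Squaring chain: 12 → 144 → 232; reaches −1, so base 11 does not prove 233 composite.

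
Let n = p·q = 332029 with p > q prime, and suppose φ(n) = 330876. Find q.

547

φ(n) = (p−1)(q−1) = n − (p+q) + 1, so p + q = 332029 − 330876 + 1 = 1154.
p and q are the roots of t² − 1154t + 332029 = 0.
Discriminant: 1154² − 4·332029 = 1331716 − 1328116 = 3600; √3600 = 60.
q = (1154 − 60)/2 = 547, p = (1154 + 60)/2 = 607.
Check: 547 · 607 = 332029.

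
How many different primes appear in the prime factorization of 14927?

3

14927 = 11 · 1357
1357 = 23 · 59
14927 = 11 · 23 · 59, which has 3 distinct prime factors.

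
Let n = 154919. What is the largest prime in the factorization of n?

154919 = 37 · 4187
4187 = 53 · 79
79 is prime.
So 154919 = 37 · 53 · 79; the largest prime factor is 79.

79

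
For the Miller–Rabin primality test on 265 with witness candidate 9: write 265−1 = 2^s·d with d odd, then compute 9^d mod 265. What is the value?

265 − 1 = 264 = 2^3 · 33, so d = 33.
9^1 ≡ 9 (mod 265)
9^2 ≡ 9^2 = 81 ≡ 81 (mod 265)
9^4 ≡ 81^2 = 6561 ≡ 201 (mod 265)
9^8 ≡ 201^2 = 40401 ≡ 121 (mod 265)
9^16 ≡ 121^2 = 14641 ≡ 66 (mod 265)
9^32 ≡ 66^2 = 4356 ≡ 116 (mod 265)
33 = 32 + 1 in binary powers of 2.
So 9^33 ≡ 116 · 9 ≡ 249 (mod 265).
Squaring chain: 249 → 256 → 81; never reaches −1, so base 9 is a Miller–Rabin witness that 265 is composite.

249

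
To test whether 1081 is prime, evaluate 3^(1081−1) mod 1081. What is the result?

3^1 ≡ 3 (mod 1081)
3^2 ≡ 3^2 = 9 ≡ 9 (mod 1081)
3^4 ≡ 9^2 = 81 ≡ 81 (mod 1081)
3^8 ≡ 81^2 = 6561 ≡ 75 (mod 1081)
3^16 ≡ 75^2 = 5625 ≡ 220 (mod 1081)
3^32 ≡ 220^2 = 48400 ≡ 836 (mod 1081)
3^64 ≡ 836^2 = 698896 ≡ 570 (mod 1081)
3^128 ≡ 570^2 = 324900 ≡ 600 (mod 1081)
3^256 ≡ 600^2 = 360000 ≡ 27 (mod 1081)
3^512 ≡ 27^2 = 729 ≡ 729 (mod 1081)
3^1024 ≡ 729^2 = 531441 ≡ 670 (mod 1081)
1080 = 1024 + 32 + 16 + 8 in binary powers of 2.
So 3^1080 ≡ 670 · 836 · 220 · 75 ≡ 768 (mod 1081).
Since 768 ≠ 1, base 3 is a Fermat witness: 1081 is composite.

768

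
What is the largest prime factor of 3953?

3953 = 59 · 67
67 is prime.
So 3953 = 59 · 67; the largest prime factor is 67.

67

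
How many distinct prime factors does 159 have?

2

159 = 3 · 53
159 = 3 · 53, which has 2 distinct prime factors.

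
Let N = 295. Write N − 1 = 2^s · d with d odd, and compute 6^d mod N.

141

295 − 1 = 294 = 2^1 · 147, so d = 147.
6^1 ≡ 6 (mod 295)
6^2 ≡ 6^2 = 36 ≡ 36 (mod 295)
6^4 ≡ 36^2 = 1296 ≡ 116 (mod 295)
6^8 ≡ 116^2 = 13456 ≡ 181 (mod 295)
6^16 ≡ 181^2 = 32761 ≡ 16 (mod 295)
6^32 ≡ 16^2 = 256 ≡ 256 (mod 295)
6^64 ≡ 256^2 = 65536 ≡ 46 (mod 295)
6^128 ≡ 46^2 = 2116 ≡ 51 (mod 295)
147 = 128 + 16 + 2 + 1 in binary powers of 2.
So 6^147 ≡ 51 · 16 · 36 · 6 ≡ 141 (mod 295).
Squaring chain: 141; never reaches −1, so base 6 is a Miller–Rabin witness that 295 is composite.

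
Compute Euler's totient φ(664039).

Factor: 664039 = 37 · 131 · 137.
φ(664039) = (37−1) · (131−1) · (137−1) = 36 · 130 · 136 = 636480.

636480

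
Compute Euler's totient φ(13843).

Factor: 13843 = 109 · 127.
φ(13843) = (109−1) · (127−1) = 108 · 126 = 13608.

13608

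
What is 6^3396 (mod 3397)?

732

6^1 ≡ 6 (mod 3397)
6^2 ≡ 6^2 = 36 ≡ 36 (mod 3397)
6^4 ≡ 36^2 = 1296 ≡ 1296 (mod 3397)
6^8 ≡ 1296^2 = 1679616 ≡ 1498 (mod 3397)
6^16 ≡ 1498^2 = 2244004 ≡ 1984 (mod 3397)
6^32 ≡ 1984^2 = 3936256 ≡ 2530 (mod 3397)
6^64 ≡ 2530^2 = 6400900 ≡ 952 (mod 3397)
6^128 ≡ 952^2 = 906304 ≡ 2702 (mod 3397)
6^256 ≡ 2702^2 = 7300804 ≡ 651 (mod 3397)
6^512 ≡ 651^2 = 423801 ≡ 2573 (mod 3397)
6^1024 ≡ 2573^2 = 6620329 ≡ 2973 (mod 3397)
6^2048 ≡ 2973^2 = 8838729 ≡ 3132 (mod 3397)
3396 = 2048 + 1024 + 256 + 64 + 4 in binary powers of 2.
So 6^3396 ≡ 3132 · 2973 · 651 · 952 · 1296 ≡ 732 (mod 3397).
Since 732 ≠ 1, base 6 is a Fermat witness: 3397 is composite.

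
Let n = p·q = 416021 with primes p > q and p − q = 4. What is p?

Since p = q + 4, we have 416021 = q(q + 4), so q² + 4q − 416021 = 0.
Discriminant: 4² + 4·416021 = 16 + 1664084 = 1664100; √1664100 = 1290.
q = (−4 + 1290)/2 = 643, and p = q + 4 = 647.
Check: 643 · 647 = 416021.

647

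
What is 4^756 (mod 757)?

1

4^1 ≡ 4 (mod 757)
4^2 ≡ 4^2 = 16 ≡ 16 (mod 757)
4^4 ≡ 16^2 = 256 ≡ 256 (mod 757)
4^8 ≡ 256^2 = 65536 ≡ 434 (mod 757)
4^16 ≡ 434^2 = 188356 ≡ 620 (mod 757)
4^32 ≡ 620^2 = 384400 ≡ 601 (mod 757)
4^64 ≡ 601^2 = 361201 ≡ 112 (mod 757)
4^128 ≡ 112^2 = 12544 ≡ 432 (mod 757)
4^256 ≡ 432^2 = 186624 ≡ 402 (mod 757)
4^512 ≡ 402^2 = 161604 ≡ 363 (mod 757)
756 = 512 + 128 + 64 + 32 + 16 + 4 in binary powers of 2.
So 4^756 ≡ 363 · 432 · 112 · 601 · 620 · 256 ≡ 1 (mod 757).
Since the result is 1, base 4 gives no evidence that 757 is composite.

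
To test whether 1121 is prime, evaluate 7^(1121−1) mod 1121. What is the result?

7^1 ≡ 7 (mod 1121)
7^2 ≡ 7^2 = 49 ≡ 49 (mod 1121)
7^4 ≡ 49^2 = 2401 ≡ 159 (mod 1121)
7^8 ≡ 159^2 = 25281 ≡ 619 (mod 1121)
7^16 ≡ 619^2 = 383161 ≡ 900 (mod 1121)
7^32 ≡ 900^2 = 810000 ≡ 638 (mod 1121)
7^64 ≡ 638^2 = 407044 ≡ 121 (mod 1121)
7^128 ≡ 121^2 = 14641 ≡ 68 (mod 1121)
7^256 ≡ 68^2 = 4624 ≡ 140 (mod 1121)
7^512 ≡ 140^2 = 19600 ≡ 543 (mod 1121)
7^1024 ≡ 543^2 = 294849 ≡ 26 (mod 1121)
1120 = 1024 + 64 + 32 in binary powers of 2.
So 7^1120 ≡ 26 · 121 · 638 ≡ 558 (mod 1121).
Since 558 ≠ 1, base 7 is a Fermat witness: 1121 is composite.

558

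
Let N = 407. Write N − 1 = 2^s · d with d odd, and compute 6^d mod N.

216

407 − 1 = 406 = 2^1 · 203, so d = 203.
6^1 ≡ 6 (mod 407)
6^2 ≡ 6^2 = 36 ≡ 36 (mod 407)
6^4 ≡ 36^2 = 1296 ≡ 75 (mod 407)
6^8 ≡ 75^2 = 5625 ≡ 334 (mod 407)
6^16 ≡ 334^2 = 111556 ≡ 38 (mod 407)
6^32 ≡ 38^2 = 1444 ≡ 223 (mod 407)
6^64 ≡ 223^2 = 49729 ≡ 75 (mod 407)
6^128 ≡ 75^2 = 5625 ≡ 334 (mod 407)
203 = 128 + 64 + 8 + 2 + 1 in binary powers of 2.
So 6^203 ≡ 334 · 75 · 334 · 36 · 6 ≡ 216 (mod 407).
Squaring chain: 216; never reaches −1, so base 6 is a Miller–Rabin witness that 407 is composite.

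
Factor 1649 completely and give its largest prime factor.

1649 = 17 · 97
97 is prime.
So 1649 = 17 · 97; the largest prime factor is 97.

97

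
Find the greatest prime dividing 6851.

6851 = 13 · 527
527 = 17 · 31
31 is prime.
So 6851 = 13 · 17 · 31; the largest prime factor is 31.

31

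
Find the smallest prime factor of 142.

2

142 is even: 2 divides it.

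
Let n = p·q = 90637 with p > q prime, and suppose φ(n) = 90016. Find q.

φ(n) = (p−1)(q−1) = n − (p+q) + 1, so p + q = 90637 − 90016 + 1 = 622.
p and q are the roots of t² − 622t + 90637 = 0.
Discriminant: 622² − 4·90637 = 386884 − 362548 = 24336; √24336 = 156.
q = (622 − 156)/2 = 233, p = (622 + 156)/2 = 389.
Check: 233 · 389 = 90637.

233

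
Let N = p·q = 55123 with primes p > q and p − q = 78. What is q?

Since p = q + 78, we have 55123 = q(q + 78), so q² + 78q − 55123 = 0.
Discriminant: 78² + 4·55123 = 6084 + 220492 = 226576; √226576 = 476.
q = (−78 + 476)/2 = 199, and p = q + 78 = 277.
Check: 199 · 277 = 55123.

199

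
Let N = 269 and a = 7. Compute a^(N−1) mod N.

7^1 ≡ 7 (mod 269)
7^2 ≡ 7^2 = 49 ≡ 49 (mod 269)
7^4 ≡ 49^2 = 2401 ≡ 249 (mod 269)
7^8 ≡ 249^2 = 62001 ≡ 131 (mod 269)
7^16 ≡ 131^2 = 17161 ≡ 214 (mod 269)
7^32 ≡ 214^2 = 45796 ≡ 66 (mod 269)
7^64 ≡ 66^2 = 4356 ≡ 52 (mod 269)
7^128 ≡ 52^2 = 2704 ≡ 14 (mod 269)
7^256 ≡ 14^2 = 196 ≡ 196 (mod 269)
268 = 256 + 8 + 4 in binary powers of 2.
So 7^268 ≡ 196 · 131 · 249 ≡ 1 (mod 269).
Since the result is 1, base 7 gives no evidence that 269 is composite.

1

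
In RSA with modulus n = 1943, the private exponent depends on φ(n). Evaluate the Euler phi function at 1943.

Factor: 1943 = 29 · 67.
φ(1943) = (29−1) · (67−1) = 28 · 66 = 1848.

1848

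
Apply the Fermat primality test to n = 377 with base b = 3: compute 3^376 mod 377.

3^1 ≡ 3 (mod 377)
3^2 ≡ 3^2 = 9 ≡ 9 (mod 377)
3^4 ≡ 9^2 = 81 ≡ 81 (mod 377)
3^8 ≡ 81^2 = 6561 ≡ 152 (mod 377)
3^16 ≡ 152^2 = 23104 ≡ 107 (mod 377)
3^32 ≡ 107^2 = 11449 ≡ 139 (mod 377)
3^64 ≡ 139^2 = 19321 ≡ 94 (mod 377)
3^128 ≡ 94^2 = 8836 ≡ 165 (mod 377)
3^256 ≡ 165^2 = 27225 ≡ 81 (mod 377)
376 = 256 + 64 + 32 + 16 + 8 in binary powers of 2.
So 3^376 ≡ 81 · 94 · 139 · 107 · 152 ≡ 16 (mod 377).
Since 16 ≠ 1, base 3 is a Fermat witness: 377 is composite.

16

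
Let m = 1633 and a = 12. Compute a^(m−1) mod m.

841

12^1 ≡ 12 (mod 1633)
12^2 ≡ 12^2 = 144 ≡ 144 (mod 1633)
12^4 ≡ 144^2 = 20736 ≡ 1140 (mod 1633)
12^8 ≡ 1140^2 = 1299600 ≡ 1365 (mod 1633)
12^16 ≡ 1365^2 = 1863225 ≡ 1605 (mod 1633)
12^32 ≡ 1605^2 = 2576025 ≡ 784 (mod 1633)
12^64 ≡ 784^2 = 614656 ≡ 648 (mod 1633)
12^128 ≡ 648^2 = 419904 ≡ 223 (mod 1633)
12^256 ≡ 223^2 = 49729 ≡ 739 (mod 1633)
12^512 ≡ 739^2 = 546121 ≡ 699 (mod 1633)
12^1024 ≡ 699^2 = 488601 ≡ 334 (mod 1633)
1632 = 1024 + 512 + 64 + 32 in binary powers of 2.
So 12^1632 ≡ 334 · 699 · 648 · 784 ≡ 841 (mod 1633).
Since 841 ≠ 1, base 12 is a Fermat witness: 1633 is composite.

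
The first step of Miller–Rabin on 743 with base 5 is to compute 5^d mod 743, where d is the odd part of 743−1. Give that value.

742

743 − 1 = 742 = 2^1 · 371, so d = 371.
5^1 ≡ 5 (mod 743)
5^2 ≡ 5^2 = 25 ≡ 25 (mod 743)
5^4 ≡ 25^2 = 625 ≡ 625 (mod 743)
5^8 ≡ 625^2 = 390625 ≡ 550 (mod 743)
5^16 ≡ 550^2 = 302500 ≡ 99 (mod 743)
5^32 ≡ 99^2 = 9801 ≡ 142 (mod 743)
5^64 ≡ 142^2 = 20164 ≡ 103 (mod 743)
5^128 ≡ 103^2 = 10609 ≡ 207 (mod 743)
5^256 ≡ 207^2 = 42849 ≡ 498 (mod 743)
371 = 256 + 64 + 32 + 16 + 2 + 1 in binary powers of 2.
So 5^371 ≡ 498 · 103 · 142 · 99 · 25 · 5 ≡ 742 (mod 743).
Since 5^d ≡ 742 (mod 743), base 5 does not prove 743 composite.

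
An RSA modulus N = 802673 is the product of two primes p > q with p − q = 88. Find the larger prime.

Since p = q + 88, we have 802673 = q(q + 88), so q² + 88q − 802673 = 0.
Discriminant: 88² + 4·802673 = 7744 + 3210692 = 3218436; √3218436 = 1794.
q = (−88 + 1794)/2 = 853, and p = q + 88 = 941.
Check: 853 · 941 = 802673.

941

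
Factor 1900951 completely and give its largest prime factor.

89

1900951 = 13 · 146227
146227 = 31 · 4717
4717 = 53 · 89
89 is prime.
So 1900951 = 13 · 31 · 53 · 89; the largest prime factor is 89.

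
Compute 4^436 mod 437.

123

4^1 ≡ 4 (mod 437)
4^2 ≡ 4^2 = 16 ≡ 16 (mod 437)
4^4 ≡ 16^2 = 256 ≡ 256 (mod 437)
4^8 ≡ 256^2 = 65536 ≡ 423 (mod 437)
4^16 ≡ 423^2 = 178929 ≡ 196 (mod 437)
4^32 ≡ 196^2 = 38416 ≡ 397 (mod 437)
4^64 ≡ 397^2 = 157609 ≡ 289 (mod 437)
4^128 ≡ 289^2 = 83521 ≡ 54 (mod 437)
4^256 ≡ 54^2 = 2916 ≡ 294 (mod 437)
436 = 256 + 128 + 32 + 16 + 4 in binary powers of 2.
So 4^436 ≡ 294 · 54 · 397 · 196 · 256 ≡ 123 (mod 437).
Since 123 ≠ 1, base 4 is a Fermat witness: 437 is composite.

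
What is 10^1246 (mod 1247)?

608

10^1 ≡ 10 (mod 1247)
10^2 ≡ 10^2 = 100 ≡ 100 (mod 1247)
10^4 ≡ 100^2 = 10000 ≡ 24 (mod 1247)
10^8 ≡ 24^2 = 576 ≡ 576 (mod 1247)
10^16 ≡ 576^2 = 331776 ≡ 74 (mod 1247)
10^32 ≡ 74^2 = 5476 ≡ 488 (mod 1247)
10^64 ≡ 488^2 = 238144 ≡ 1214 (mod 1247)
10^128 ≡ 1214^2 = 1473796 ≡ 1089 (mod 1247)
10^256 ≡ 1089^2 = 1185921 ≡ 24 (mod 1247)
10^512 ≡ 24^2 = 576 ≡ 576 (mod 1247)
10^1024 ≡ 576^2 = 331776 ≡ 74 (mod 1247)
1246 = 1024 + 128 + 64 + 16 + 8 + 4 + 2 in binary powers of 2.
So 10^1246 ≡ 74 · 1089 · 1214 · 74 · 576 · 24 · 100 ≡ 608 (mod 1247).
Since 608 ≠ 1, base 10 is a Fermat witness: 1247 is composite.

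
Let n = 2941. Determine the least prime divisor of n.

17

2941 is odd.
Digit sum 16, not divisible by 3.
Ends in 1: not divisible by 5.
7: 2941 = 7·420 + 1
11: 2941 = 11·267 + 4
13: 2941 = 13·226 + 3
17: 2941 = 17·173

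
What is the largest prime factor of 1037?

1037 = 17 · 61
61 is prime.
So 1037 = 17 · 61; the largest prime factor is 61.

61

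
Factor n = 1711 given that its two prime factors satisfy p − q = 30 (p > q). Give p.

59

Since p = q + 30, we have 1711 = q(q + 30), so q² + 30q − 1711 = 0.
Discriminant: 30² + 4·1711 = 900 + 6844 = 7744; √7744 = 88.
q = (−30 + 88)/2 = 29, and p = q + 30 = 59.
Check: 29 · 59 = 1711.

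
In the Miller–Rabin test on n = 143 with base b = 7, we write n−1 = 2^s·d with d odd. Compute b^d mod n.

106

143 − 1 = 142 = 2^1 · 71, so d = 71.
7^1 ≡ 7 (mod 143)
7^2 ≡ 7^2 = 49 ≡ 49 (mod 143)
7^4 ≡ 49^2 = 2401 ≡ 113 (mod 143)
7^8 ≡ 113^2 = 12769 ≡ 42 (mod 143)
7^16 ≡ 42^2 = 1764 ≡ 48 (mod 143)
7^32 ≡ 48^2 = 2304 ≡ 16 (mod 143)
7^64 ≡ 16^2 = 256 ≡ 113 (mod 143)
71 = 64 + 4 + 2 + 1 in binary powers of 2.
So 7^71 ≡ 113 · 113 · 49 · 7 ≡ 106 (mod 143).
Squaring chain: 106; never reaches −1, so base 7 is a Miller–Rabin witness that 143 is composite.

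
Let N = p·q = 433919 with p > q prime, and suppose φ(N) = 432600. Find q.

φ(n) = (p−1)(q−1) = n − (p+q) + 1, so p + q = 433919 − 432600 + 1 = 1320.
p and q are the roots of t² − 1320t + 433919 = 0.
Discriminant: 1320² − 4·433919 = 1742400 − 1735676 = 6724; √6724 = 82.
q = (1320 − 82)/2 = 619, p = (1320 + 82)/2 = 701.
Check: 619 · 701 = 433919.

619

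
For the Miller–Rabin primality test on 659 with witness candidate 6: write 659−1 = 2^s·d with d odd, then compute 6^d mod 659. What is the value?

658

659 − 1 = 658 = 2^1 · 329, so d = 329.
6^1 ≡ 6 (mod 659)
6^2 ≡ 6^2 = 36 ≡ 36 (mod 659)
6^4 ≡ 36^2 = 1296 ≡ 637 (mod 659)
6^8 ≡ 637^2 = 405769 ≡ 484 (mod 659)
6^16 ≡ 484^2 = 234256 ≡ 311 (mod 659)
6^32 ≡ 311^2 = 96721 ≡ 507 (mod 659)
6^64 ≡ 507^2 = 257049 ≡ 39 (mod 659)
6^128 ≡ 39^2 = 1521 ≡ 203 (mod 659)
6^256 ≡ 203^2 = 41209 ≡ 351 (mod 659)
329 = 256 + 64 + 8 + 1 in binary powers of 2.
So 6^329 ≡ 351 · 39 · 484 · 6 ≡ 658 (mod 659).
Since 6^d ≡ 658 (mod 659), base 6 does not prove 659 composite.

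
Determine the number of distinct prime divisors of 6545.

6545 = 5 · 1309
1309 = 7 · 187
187 = 11 · 17
6545 = 5 · 7 · 11 · 17, which has 4 distinct prime factors.

4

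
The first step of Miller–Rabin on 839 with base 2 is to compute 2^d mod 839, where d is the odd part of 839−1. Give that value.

839 − 1 = 838 = 2^1 · 419, so d = 419.
2^1 ≡ 2 (mod 839)
2^2 ≡ 2^2 = 4 ≡ 4 (mod 839)
2^4 ≡ 4^2 = 16 ≡ 16 (mod 839)
2^8 ≡ 16^2 = 256 ≡ 256 (mod 839)
2^16 ≡ 256^2 = 65536 ≡ 94 (mod 839)
2^32 ≡ 94^2 = 8836 ≡ 446 (mod 839)
2^64 ≡ 446^2 = 198916 ≡ 73 (mod 839)
2^128 ≡ 73^2 = 5329 ≡ 295 (mod 839)
2^256 ≡ 295^2 = 87025 ≡ 608 (mod 839)
419 = 256 + 128 + 32 + 2 + 1 in binary powers of 2.
So 2^419 ≡ 608 · 295 · 446 · 4 · 2 ≡ 1 (mod 839).
Since 2^d ≡ 1 (mod 839), base 2 does not prove 839 composite.

1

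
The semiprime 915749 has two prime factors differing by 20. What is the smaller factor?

947

Since p = q + 20, we have 915749 = q(q + 20), so q² + 20q − 915749 = 0.
Discriminant: 20² + 4·915749 = 400 + 3662996 = 3663396; √3663396 = 1914.
q = (−20 + 1914)/2 = 947, and p = q + 20 = 967.
Check: 947 · 967 = 915749.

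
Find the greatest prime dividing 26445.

26445 = 3 · 8815
8815 = 5 · 1763
1763 = 41 · 43
43 is prime.
So 26445 = 3 · 5 · 41 · 43; the largest prime factor is 43.

43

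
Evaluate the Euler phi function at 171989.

Factor: 171989 = 17 · 67 · 151.
φ(171989) = (17−1) · (67−1) · (151−1) = 16 · 66 · 150 = 158400.

158400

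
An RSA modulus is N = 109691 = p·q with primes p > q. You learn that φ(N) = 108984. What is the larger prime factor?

479

φ(n) = (p−1)(q−1) = n − (p+q) + 1, so p + q = 109691 − 108984 + 1 = 708.
p and q are the roots of t² − 708t + 109691 = 0.
Discriminant: 708² − 4·109691 = 501264 − 438764 = 62500; √62500 = 250.
q = (708 − 250)/2 = 229, p = (708 + 250)/2 = 479.
Check: 229 · 479 = 109691.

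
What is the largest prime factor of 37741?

37741 = 11 · 3431
3431 = 47 · 73
73 is prime.
So 37741 = 11 · 47 · 73; the largest prime factor is 73.

73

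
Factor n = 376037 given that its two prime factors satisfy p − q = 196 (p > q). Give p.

719

Since p = q + 196, we have 376037 = q(q + 196), so q² + 196q − 376037 = 0.
Discriminant: 196² + 4·376037 = 38416 + 1504148 = 1542564; √1542564 = 1242.
q = (−196 + 1242)/2 = 523, and p = q + 196 = 719.
Check: 523 · 719 = 376037.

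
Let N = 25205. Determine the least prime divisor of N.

25205 is odd.
Digit sum 14, not divisible by 3.
Ends in 5: divisible by 5.

5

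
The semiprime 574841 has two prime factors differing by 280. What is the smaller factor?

Since p = q + 280, we have 574841 = q(q + 280), so q² + 280q − 574841 = 0.
Discriminant: 280² + 4·574841 = 78400 + 2299364 = 2377764; √2377764 = 1542.
q = (−280 + 1542)/2 = 631, and p = q + 280 = 911.
Check: 631 · 911 = 574841.

631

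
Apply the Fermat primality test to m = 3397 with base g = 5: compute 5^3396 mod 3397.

1626

5^1 ≡ 5 (mod 3397)
5^2 ≡ 5^2 = 25 ≡ 25 (mod 3397)
5^4 ≡ 25^2 = 625 ≡ 625 (mod 3397)
5^8 ≡ 625^2 = 390625 ≡ 3367 (mod 3397)
5^16 ≡ 3367^2 = 11336689 ≡ 900 (mod 3397)
5^32 ≡ 900^2 = 810000 ≡ 1514 (mod 3397)
5^64 ≡ 1514^2 = 2292196 ≡ 2618 (mod 3397)
5^128 ≡ 2618^2 = 6853924 ≡ 2175 (mod 3397)
5^256 ≡ 2175^2 = 4730625 ≡ 2001 (mod 3397)
5^512 ≡ 2001^2 = 4004001 ≡ 2335 (mod 3397)
5^1024 ≡ 2335^2 = 5452225 ≡ 40 (mod 3397)
5^2048 ≡ 40^2 = 1600 ≡ 1600 (mod 3397)
3396 = 2048 + 1024 + 256 + 64 + 4 in binary powers of 2.
So 5^3396 ≡ 1600 · 40 · 2001 · 2618 · 625 ≡ 1626 (mod 3397).
Since 1626 ≠ 1, base 5 is a Fermat witness: 3397 is composite.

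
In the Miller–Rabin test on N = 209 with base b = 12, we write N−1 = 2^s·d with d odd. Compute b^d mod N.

209 − 1 = 208 = 2^4 · 13, so d = 13.
12^1 ≡ 12 (mod 209)
12^2 ≡ 12^2 = 144 ≡ 144 (mod 209)
12^4 ≡ 144^2 = 20736 ≡ 45 (mod 209)
12^8 ≡ 45^2 = 2025 ≡ 144 (mod 209)
13 = 8 + 4 + 1 in binary powers of 2.
So 12^13 ≡ 144 · 45 · 12 ≡ 12 (mod 209).
Squaring chain: 12 → 144 → 45 → 144; never reaches −1, so base 12 is a Miller–Rabin witness that 209 is composite.

12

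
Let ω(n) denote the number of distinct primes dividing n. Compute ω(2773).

2773 = 47 · 59
2773 = 47 · 59, which has 2 distinct prime factors.

2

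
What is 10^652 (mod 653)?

10^1 ≡ 10 (mod 653)
10^2 ≡ 10^2 = 100 ≡ 100 (mod 653)
10^4 ≡ 100^2 = 10000 ≡ 205 (mod 653)
10^8 ≡ 205^2 = 42025 ≡ 233 (mod 653)
10^16 ≡ 233^2 = 54289 ≡ 90 (mod 653)
10^32 ≡ 90^2 = 8100 ≡ 264 (mod 653)
10^64 ≡ 264^2 = 69696 ≡ 478 (mod 653)
10^128 ≡ 478^2 = 228484 ≡ 587 (mod 653)
10^256 ≡ 587^2 = 344569 ≡ 438 (mod 653)
10^512 ≡ 438^2 = 191844 ≡ 515 (mod 653)
652 = 512 + 128 + 8 + 4 in binary powers of 2.
So 10^652 ≡ 515 · 587 · 233 · 205 ≡ 1 (mod 653).
Since the result is 1, base 10 gives no evidence that 653 is composite.

1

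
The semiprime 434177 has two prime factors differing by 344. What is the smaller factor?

509

Since p = q + 344, we have 434177 = q(q + 344), so q² + 344q − 434177 = 0.
Discriminant: 344² + 4·434177 = 118336 + 1736708 = 1855044; √1855044 = 1362.
q = (−344 + 1362)/2 = 509, and p = q + 344 = 853.
Check: 509 · 853 = 434177.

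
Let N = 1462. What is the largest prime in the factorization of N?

43

1462 = 2 · 731
731 = 17 · 43
43 is prime.
So 1462 = 2 · 17 · 43; the largest prime factor is 43.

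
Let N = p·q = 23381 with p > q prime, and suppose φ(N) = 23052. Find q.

103

φ(n) = (p−1)(q−1) = n − (p+q) + 1, so p + q = 23381 − 23052 + 1 = 330.
p and q are the roots of t² − 330t + 23381 = 0.
Discriminant: 330² − 4·23381 = 108900 − 93524 = 15376; √15376 = 124.
q = (330 − 124)/2 = 103, p = (330 + 124)/2 = 227.
Check: 103 · 227 = 23381.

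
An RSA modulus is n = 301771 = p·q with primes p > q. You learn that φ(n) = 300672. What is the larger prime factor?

φ(n) = (p−1)(q−1) = n − (p+q) + 1, so p + q = 301771 − 300672 + 1 = 1100.
p and q are the roots of t² − 1100t + 301771 = 0.
Discriminant: 1100² − 4·301771 = 1210000 − 1207084 = 2916; √2916 = 54.
q = (1100 − 54)/2 = 523, p = (1100 + 54)/2 = 577.
Check: 523 · 577 = 301771.

577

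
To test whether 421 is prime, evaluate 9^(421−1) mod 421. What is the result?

1

9^1 ≡ 9 (mod 421)
9^2 ≡ 9^2 = 81 ≡ 81 (mod 421)
9^4 ≡ 81^2 = 6561 ≡ 246 (mod 421)
9^8 ≡ 246^2 = 60516 ≡ 313 (mod 421)
9^16 ≡ 313^2 = 97969 ≡ 297 (mod 421)
9^32 ≡ 297^2 = 88209 ≡ 220 (mod 421)
9^64 ≡ 220^2 = 48400 ≡ 406 (mod 421)
9^128 ≡ 406^2 = 164836 ≡ 225 (mod 421)
9^256 ≡ 225^2 = 50625 ≡ 105 (mod 421)
420 = 256 + 128 + 32 + 4 in binary powers of 2.
So 9^420 ≡ 105 · 225 · 220 · 246 ≡ 1 (mod 421).
Since the result is 1, base 9 gives no evidence that 421 is composite.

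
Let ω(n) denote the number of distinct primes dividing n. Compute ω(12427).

12427 = 17^2 · 43
12427 = 17^2 · 43, which has 2 distinct prime factors.

2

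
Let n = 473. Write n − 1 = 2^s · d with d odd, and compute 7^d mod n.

338

473 − 1 = 472 = 2^3 · 59, so d = 59.
7^1 ≡ 7 (mod 473)
7^2 ≡ 7^2 = 49 ≡ 49 (mod 473)
7^4 ≡ 49^2 = 2401 ≡ 36 (mod 473)
7^8 ≡ 36^2 = 1296 ≡ 350 (mod 473)
7^16 ≡ 350^2 = 122500 ≡ 466 (mod 473)
7^32 ≡ 466^2 = 217156 ≡ 49 (mod 473)
59 = 32 + 16 + 8 + 2 + 1 in binary powers of 2.
So 7^59 ≡ 49 · 466 · 350 · 49 · 7 ≡ 338 (mod 473).
Squaring chain: 338 → 251 → 92; never reaches −1, so base 7 is a Miller–Rabin witness that 473 is composite.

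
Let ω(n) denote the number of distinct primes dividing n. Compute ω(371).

2

371 = 7 · 53
371 = 7 · 53, which has 2 distinct prime factors.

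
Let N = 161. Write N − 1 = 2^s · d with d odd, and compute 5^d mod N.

161 − 1 = 160 = 2^5 · 5, so d = 5.
5^1 ≡ 5 (mod 161)
5^2 ≡ 5^2 = 25 ≡ 25 (mod 161)
5^4 ≡ 25^2 = 625 ≡ 142 (mod 161)
5 = 4 + 1 in binary powers of 2.
So 5^5 ≡ 142 · 5 ≡ 66 (mod 161).
Squaring chain: 66 → 9 → 81 → 121 → 151; never reaches −1, so base 5 is a Miller–Rabin witness that 161 is composite.

66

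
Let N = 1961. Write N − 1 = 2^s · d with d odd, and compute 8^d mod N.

1961 − 1 = 1960 = 2^3 · 245, so d = 245.
8^1 ≡ 8 (mod 1961)
8^2 ≡ 8^2 = 64 ≡ 64 (mod 1961)
8^4 ≡ 64^2 = 4096 ≡ 174 (mod 1961)
8^8 ≡ 174^2 = 30276 ≡ 861 (mod 1961)
8^16 ≡ 861^2 = 741321 ≡ 63 (mod 1961)
8^32 ≡ 63^2 = 3969 ≡ 47 (mod 1961)
8^64 ≡ 47^2 = 2209 ≡ 248 (mod 1961)
8^128 ≡ 248^2 = 61504 ≡ 713 (mod 1961)
245 = 128 + 64 + 32 + 16 + 4 + 1 in binary powers of 2.
So 8^245 ≡ 713 · 248 · 47 · 63 · 174 · 8 ≡ 393 (mod 1961).
Squaring chain: 393 → 1491 → 1268; never reaches −1, so base 8 is a Miller–Rabin witness that 1961 is composite.

393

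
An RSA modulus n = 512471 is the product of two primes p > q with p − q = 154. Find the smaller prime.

643

Since p = q + 154, we have 512471 = q(q + 154), so q² + 154q − 512471 = 0.
Discriminant: 154² + 4·512471 = 23716 + 2049884 = 2073600; √2073600 = 1440.
q = (−154 + 1440)/2 = 643, and p = q + 154 = 797.
Check: 643 · 797 = 512471.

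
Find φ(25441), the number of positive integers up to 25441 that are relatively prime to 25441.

Factor: 25441 = 13 · 19 · 103.
φ(25441) = (13−1) · (19−1) · (103−1) = 12 · 18 · 102 = 22032.

22032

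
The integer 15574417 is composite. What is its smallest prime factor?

15574417 is odd.
Digit sum 34, not divisible by 3.
Ends in 7: not divisible by 5.
7: 15574417 = 7·2224916 + 5
11: 15574417 = 11·1415856 + 1
13: 15574417 = 13·1198032 + 1
17: 15574417 = 17·916142 + 3
19: 15574417 = 19·819706 + 3
23: 15574417 = 23·677148 + 13
29: 15574417 = 29·537048 + 25
31: 15574417 = 31·502400 + 17
37: 15574417 = 37·420930 + 7
41: 15574417 = 41·379863 + 34
43: 15574417 = 43·362195 + 32
47: 15574417 = 47·331370 + 27
53: 15574417 = 53·293856 + 49
59: 15574417 = 59·263973 + 10
61: 15574417 = 61·255318 + 19
67: 15574417 = 67·232453 + 66
71: 15574417 = 71·219357 + 70
73: 15574417 = 73·213348 + 13
79: 15574417 = 79·197144 + 41
83: 15574417 = 83·187643 + 48
89: 15574417 = 89·174993 + 40
97: 15574417 = 97·160561

97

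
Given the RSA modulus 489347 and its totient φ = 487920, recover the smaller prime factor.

571

φ(n) = (p−1)(q−1) = n − (p+q) + 1, so p + q = 489347 − 487920 + 1 = 1428.
p and q are the roots of t² − 1428t + 489347 = 0.
Discriminant: 1428² − 4·489347 = 2039184 − 1957388 = 81796; √81796 = 286.
q = (1428 − 286)/2 = 571, p = (1428 + 286)/2 = 857.
Check: 571 · 857 = 489347.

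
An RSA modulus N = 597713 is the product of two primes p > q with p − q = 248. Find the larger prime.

Since p = q + 248, we have 597713 = q(q + 248), so q² + 248q − 597713 = 0.
Discriminant: 248² + 4·597713 = 61504 + 2390852 = 2452356; √2452356 = 1566.
q = (−248 + 1566)/2 = 659, and p = q + 248 = 907.
Check: 659 · 907 = 597713.

907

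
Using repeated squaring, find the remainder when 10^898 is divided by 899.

10^1 ≡ 10 (mod 899)
10^2 ≡ 10^2 = 100 ≡ 100 (mod 899)
10^4 ≡ 100^2 = 10000 ≡ 111 (mod 899)
10^8 ≡ 111^2 = 12321 ≡ 634 (mod 899)
10^16 ≡ 634^2 = 401956 ≡ 103 (mod 899)
10^32 ≡ 103^2 = 10609 ≡ 720 (mod 899)
10^64 ≡ 720^2 = 518400 ≡ 576 (mod 899)
10^128 ≡ 576^2 = 331776 ≡ 45 (mod 899)
10^256 ≡ 45^2 = 2025 ≡ 227 (mod 899)
10^512 ≡ 227^2 = 51529 ≡ 286 (mod 899)
898 = 512 + 256 + 128 + 2 in binary powers of 2.
So 10^898 ≡ 286 · 227 · 45 · 100 ≡ 71 (mod 899).
Since 71 ≠ 1, base 10 is a Fermat witness: 899 is composite.

71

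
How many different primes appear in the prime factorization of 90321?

90321 = 3 · 30107
30107 = 7 · 4301
4301 = 11 · 391
391 = 17 · 23
90321 = 3 · 7 · 11 · 17 · 23, which has 5 distinct prime factors.

5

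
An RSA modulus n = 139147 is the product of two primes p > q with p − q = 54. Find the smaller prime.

347

Since p = q + 54, we have 139147 = q(q + 54), so q² + 54q − 139147 = 0.
Discriminant: 54² + 4·139147 = 2916 + 556588 = 559504; √559504 = 748.
q = (−54 + 748)/2 = 347, and p = q + 54 = 401.
Check: 347 · 401 = 139147.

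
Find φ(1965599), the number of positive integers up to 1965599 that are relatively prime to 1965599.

1915992

Factor: 1965599 = 79 · 139 · 179.
φ(1965599) = (79−1) · (139−1) · (179−1) = 78 · 138 · 178 = 1915992.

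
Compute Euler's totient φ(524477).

Factor: 524477 = 71 · 83 · 89.
φ(524477) = (71−1) · (83−1) · (89−1) = 70 · 82 · 88 = 505120.

505120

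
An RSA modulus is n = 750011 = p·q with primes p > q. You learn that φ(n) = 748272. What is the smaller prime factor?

φ(n) = (p−1)(q−1) = n − (p+q) + 1, so p + q = 750011 − 748272 + 1 = 1740.
p and q are the roots of t² − 1740t + 750011 = 0.
Discriminant: 1740² − 4·750011 = 3027600 − 3000044 = 27556; √27556 = 166.
q = (1740 − 166)/2 = 787, p = (1740 + 166)/2 = 953.
Check: 787 · 953 = 750011.

787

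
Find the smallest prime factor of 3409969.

3409969 is odd.
Digit sum 40, not divisible by 3.
Ends in 9: not divisible by 5.
7: 3409969 = 7·487138 + 3
11: 3409969 = 11·309997 + 2
13: 3409969 = 13·262305 + 4
17: 3409969 = 17·200586 + 7
19: 3409969 = 19·179472 + 1
23: 3409969 = 23·148259 + 12
29: 3409969 = 29·117585 + 4
31: 3409969 = 31·109999

31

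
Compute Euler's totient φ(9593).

Factor: 9593 = 53 · 181.
φ(9593) = (53−1) · (181−1) = 52 · 180 = 9360.

9360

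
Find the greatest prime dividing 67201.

67

67201 = 17 · 3953
3953 = 59 · 67
67 is prime.
So 67201 = 17 · 59 · 67; the largest prime factor is 67.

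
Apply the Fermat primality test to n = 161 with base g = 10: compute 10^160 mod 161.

144

10^1 ≡ 10 (mod 161)
10^2 ≡ 10^2 = 100 ≡ 100 (mod 161)
10^4 ≡ 100^2 = 10000 ≡ 18 (mod 161)
10^8 ≡ 18^2 = 324 ≡ 2 (mod 161)
10^16 ≡ 2^2 = 4 ≡ 4 (mod 161)
10^32 ≡ 4^2 = 16 ≡ 16 (mod 161)
10^64 ≡ 16^2 = 256 ≡ 95 (mod 161)
10^128 ≡ 95^2 = 9025 ≡ 9 (mod 161)
160 = 128 + 32 in binary powers of 2.
So 10^160 ≡ 9 · 16 ≡ 144 (mod 161).
Since 144 ≠ 1, base 10 is a Fermat witness: 161 is composite.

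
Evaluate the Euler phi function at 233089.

220320

Factor: 233089 = 31 · 73 · 103.
φ(233089) = (31−1) · (73−1) · (103−1) = 30 · 72 · 102 = 220320.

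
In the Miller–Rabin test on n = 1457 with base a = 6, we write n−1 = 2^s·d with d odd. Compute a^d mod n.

1457 − 1 = 1456 = 2^4 · 91, so d = 91.
6^1 ≡ 6 (mod 1457)
6^2 ≡ 6^2 = 36 ≡ 36 (mod 1457)
6^4 ≡ 36^2 = 1296 ≡ 1296 (mod 1457)
6^8 ≡ 1296^2 = 1679616 ≡ 1152 (mod 1457)
6^16 ≡ 1152^2 = 1327104 ≡ 1234 (mod 1457)
6^32 ≡ 1234^2 = 1522756 ≡ 191 (mod 1457)
6^64 ≡ 191^2 = 36481 ≡ 56 (mod 1457)
91 = 64 + 16 + 8 + 2 + 1 in binary powers of 2.
So 6^91 ≡ 56 · 1234 · 1152 · 36 · 6 ≡ 1277 (mod 1457).
Squaring chain: 1277 → 346 → 242 → 284; never reaches −1, so base 6 is a Miller–Rabin witness that 1457 is composite.

1277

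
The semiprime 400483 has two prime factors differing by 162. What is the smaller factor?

Since p = q + 162, we have 400483 = q(q + 162), so q² + 162q − 400483 = 0.
Discriminant: 162² + 4·400483 = 26244 + 1601932 = 1628176; √1628176 = 1276.
q = (−162 + 1276)/2 = 557, and p = q + 162 = 719.
Check: 557 · 719 = 400483.

557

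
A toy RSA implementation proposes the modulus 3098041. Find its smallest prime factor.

3098041 is odd.
Digit sum 25, not divisible by 3.
Ends in 1: not divisible by 5.
7: 3098041 = 7·442577 + 2
11: 3098041 = 11·281640 + 1
13: 3098041 = 13·238310 + 11
17: 3098041 = 17·182237 + 12
19: 3098041 = 19·163054 + 15
23: 3098041 = 23·134697 + 10
29: 3098041 = 29·106829

29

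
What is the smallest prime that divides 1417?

13

1417 is odd.
Digit sum 13, not divisible by 3.
Ends in 7: not divisible by 5.
7: 1417 = 7·202 + 3
11: 1417 = 11·128 + 9
13: 1417 = 13·109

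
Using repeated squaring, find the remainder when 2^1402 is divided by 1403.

2^1 ≡ 2 (mod 1403)
2^2 ≡ 2^2 = 4 ≡ 4 (mod 1403)
2^4 ≡ 4^2 = 16 ≡ 16 (mod 1403)
2^8 ≡ 16^2 = 256 ≡ 256 (mod 1403)
2^16 ≡ 256^2 = 65536 ≡ 998 (mod 1403)
2^32 ≡ 998^2 = 996004 ≡ 1277 (mod 1403)
2^64 ≡ 1277^2 = 1630729 ≡ 443 (mod 1403)
2^128 ≡ 443^2 = 196249 ≡ 1232 (mod 1403)
2^256 ≡ 1232^2 = 1517824 ≡ 1181 (mod 1403)
2^512 ≡ 1181^2 = 1394761 ≡ 179 (mod 1403)
2^1024 ≡ 179^2 = 32041 ≡ 1175 (mod 1403)
1402 = 1024 + 256 + 64 + 32 + 16 + 8 + 2 in binary powers of 2.
So 2^1402 ≡ 1175 · 1181 · 443 · 1277 · 998 · 256 · 4 ≡ 676 (mod 1403).
Since 676 ≠ 1, base 2 is a Fermat witness: 1403 is composite.

676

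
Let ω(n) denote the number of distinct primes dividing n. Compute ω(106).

106 = 2 · 53
106 = 2 · 53, which has 2 distinct prime factors.

2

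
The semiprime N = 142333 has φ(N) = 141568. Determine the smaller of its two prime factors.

φ(n) = (p−1)(q−1) = n − (p+q) + 1, so p + q = 142333 − 141568 + 1 = 766.
p and q are the roots of t² − 766t + 142333 = 0.
Discriminant: 766² − 4·142333 = 586756 − 569332 = 17424; √17424 = 132.
q = (766 − 132)/2 = 317, p = (766 + 132)/2 = 449.
Check: 317 · 449 = 142333.

317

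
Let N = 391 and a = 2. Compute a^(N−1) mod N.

2^1 ≡ 2 (mod 391)
2^2 ≡ 2^2 = 4 ≡ 4 (mod 391)
2^4 ≡ 4^2 = 16 ≡ 16 (mod 391)
2^8 ≡ 16^2 = 256 ≡ 256 (mod 391)
2^16 ≡ 256^2 = 65536 ≡ 239 (mod 391)
2^32 ≡ 239^2 = 57121 ≡ 35 (mod 391)
2^64 ≡ 35^2 = 1225 ≡ 52 (mod 391)
2^128 ≡ 52^2 = 2704 ≡ 358 (mod 391)
2^256 ≡ 358^2 = 128164 ≡ 307 (mod 391)
390 = 256 + 128 + 4 + 2 in binary powers of 2.
So 2^390 ≡ 307 · 358 · 16 · 4 ≡ 285 (mod 391).
Since 285 ≠ 1, base 2 is a Fermat witness: 391 is composite.

285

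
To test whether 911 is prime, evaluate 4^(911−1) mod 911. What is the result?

4^1 ≡ 4 (mod 911)
4^2 ≡ 4^2 = 16 ≡ 16 (mod 911)
4^4 ≡ 16^2 = 256 ≡ 256 (mod 911)
4^8 ≡ 256^2 = 65536 ≡ 855 (mod 911)
4^16 ≡ 855^2 = 731025 ≡ 403 (mod 911)
4^32 ≡ 403^2 = 162409 ≡ 251 (mod 911)
4^64 ≡ 251^2 = 63001 ≡ 142 (mod 911)
4^128 ≡ 142^2 = 20164 ≡ 122 (mod 911)
4^256 ≡ 122^2 = 14884 ≡ 308 (mod 911)
4^512 ≡ 308^2 = 94864 ≡ 120 (mod 911)
910 = 512 + 256 + 128 + 8 + 4 + 2 in binary powers of 2.
So 4^910 ≡ 120 · 308 · 122 · 855 · 256 · 16 ≡ 1 (mod 911).
Since the result is 1, base 4 gives no evidence that 911 is composite.

1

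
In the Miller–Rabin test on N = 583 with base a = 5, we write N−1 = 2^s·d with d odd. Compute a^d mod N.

214

583 − 1 = 582 = 2^1 · 291, so d = 291.
5^1 ≡ 5 (mod 583)
5^2 ≡ 5^2 = 25 ≡ 25 (mod 583)
5^4 ≡ 25^2 = 625 ≡ 42 (mod 583)
5^8 ≡ 42^2 = 1764 ≡ 15 (mod 583)
5^16 ≡ 15^2 = 225 ≡ 225 (mod 583)
5^32 ≡ 225^2 = 50625 ≡ 487 (mod 583)
5^64 ≡ 487^2 = 237169 ≡ 471 (mod 583)
5^128 ≡ 471^2 = 221841 ≡ 301 (mod 583)
5^256 ≡ 301^2 = 90601 ≡ 236 (mod 583)
291 = 256 + 32 + 2 + 1 in binary powers of 2.
So 5^291 ≡ 236 · 487 · 25 · 5 ≡ 214 (mod 583).
Squaring chain: 214; never reaches −1, so base 5 is a Miller–Rabin witness that 583 is composite.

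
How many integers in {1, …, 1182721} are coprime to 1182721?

Factor: 1182721 = 89 · 97 · 137.
φ(1182721) = (89−1) · (97−1) · (137−1) = 88 · 96 · 136 = 1148928.

1148928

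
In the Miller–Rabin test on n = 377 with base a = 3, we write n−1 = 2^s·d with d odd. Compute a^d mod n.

308

377 − 1 = 376 = 2^3 · 47, so d = 47.
3^1 ≡ 3 (mod 377)
3^2 ≡ 3^2 = 9 ≡ 9 (mod 377)
3^4 ≡ 9^2 = 81 ≡ 81 (mod 377)
3^8 ≡ 81^2 = 6561 ≡ 152 (mod 377)
3^16 ≡ 152^2 = 23104 ≡ 107 (mod 377)
3^32 ≡ 107^2 = 11449 ≡ 139 (mod 377)
47 = 32 + 8 + 4 + 2 + 1 in binary powers of 2.
So 3^47 ≡ 139 · 152 · 81 · 9 · 3 ≡ 308 (mod 377).
Squaring chain: 308 → 237 → 373; never reaches −1, so base 3 is a Miller–Rabin witness that 377 is composite.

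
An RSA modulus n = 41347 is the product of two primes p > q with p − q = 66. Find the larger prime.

Since p = q + 66, we have 41347 = q(q + 66), so q² + 66q − 41347 = 0.
Discriminant: 66² + 4·41347 = 4356 + 165388 = 169744; √169744 = 412.
q = (−66 + 412)/2 = 173, and p = q + 66 = 239.
Check: 173 · 239 = 41347.

239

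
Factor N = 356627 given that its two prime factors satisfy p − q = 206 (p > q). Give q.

503

Since p = q + 206, we have 356627 = q(q + 206), so q² + 206q − 356627 = 0.
Discriminant: 206² + 4·356627 = 42436 + 1426508 = 1468944; √1468944 = 1212.
q = (−206 + 1212)/2 = 503, and p = q + 206 = 709.
Check: 503 · 709 = 356627.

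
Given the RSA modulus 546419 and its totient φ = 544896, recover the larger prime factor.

φ(n) = (p−1)(q−1) = n − (p+q) + 1, so p + q = 546419 − 544896 + 1 = 1524.
p and q are the roots of t² − 1524t + 546419 = 0.
Discriminant: 1524² − 4·546419 = 2322576 − 2185676 = 136900; √136900 = 370.
q = (1524 − 370)/2 = 577, p = (1524 + 370)/2 = 947.
Check: 577 · 947 = 546419.

947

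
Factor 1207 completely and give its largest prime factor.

71

1207 = 17 · 71
71 is prime.
So 1207 = 17 · 71; the largest prime factor is 71.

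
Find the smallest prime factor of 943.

23

943 is odd.
Digit sum 16, not divisible by 3.
Ends in 3: not divisible by 5.
7: 943 = 7·134 + 5
11: 943 = 11·85 + 8
13: 943 = 13·72 + 7
17: 943 = 17·55 + 8
19: 943 = 19·49 + 12
23: 943 = 23·41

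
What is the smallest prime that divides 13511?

13511 is odd.
Digit sum 11, not divisible by 3.
Ends in 1: not divisible by 5.
7: 13511 = 7·1930 + 1
11: 13511 = 11·1228 + 3
13: 13511 = 13·1039 + 4
17: 13511 = 17·794 + 13
19: 13511 = 19·711 + 2
23: 13511 = 23·587 + 10
29: 13511 = 29·465 + 26
31: 13511 = 31·435 + 26
37: 13511 = 37·365 + 6
41: 13511 = 41·329 + 22
43: 13511 = 43·314 + 9
47: 13511 = 47·287 + 22
53: 13511 = 53·254 + 49
59: 13511 = 59·229

59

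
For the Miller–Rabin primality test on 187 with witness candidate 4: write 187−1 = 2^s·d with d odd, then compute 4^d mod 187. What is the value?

187 − 1 = 186 = 2^1 · 93, so d = 93.
4^1 ≡ 4 (mod 187)
4^2 ≡ 4^2 = 16 ≡ 16 (mod 187)
4^4 ≡ 16^2 = 256 ≡ 69 (mod 187)
4^8 ≡ 69^2 = 4761 ≡ 86 (mod 187)
4^16 ≡ 86^2 = 7396 ≡ 103 (mod 187)
4^32 ≡ 103^2 = 10609 ≡ 137 (mod 187)
4^64 ≡ 137^2 = 18769 ≡ 69 (mod 187)
93 = 64 + 16 + 8 + 4 + 1 in binary powers of 2.
So 4^93 ≡ 69 · 103 · 86 · 69 · 4 ≡ 174 (mod 187).
Squaring chain: 174; never reaches −1, so base 4 is a Miller–Rabin witness that 187 is composite.

174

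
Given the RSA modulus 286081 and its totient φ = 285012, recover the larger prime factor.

φ(n) = (p−1)(q−1) = n − (p+q) + 1, so p + q = 286081 − 285012 + 1 = 1070.
p and q are the roots of t² − 1070t + 286081 = 0.
Discriminant: 1070² − 4·286081 = 1144900 − 1144324 = 576; √576 = 24.
q = (1070 − 24)/2 = 523, p = (1070 + 24)/2 = 547.
Check: 523 · 547 = 286081.

547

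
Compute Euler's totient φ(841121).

Factor: 841121 = 37 · 127 · 179.
φ(841121) = (37−1) · (127−1) · (179−1) = 36 · 126 · 178 = 807408.

807408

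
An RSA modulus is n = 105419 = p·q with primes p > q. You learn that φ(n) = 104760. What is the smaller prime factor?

271

φ(n) = (p−1)(q−1) = n − (p+q) + 1, so p + q = 105419 − 104760 + 1 = 660.
p and q are the roots of t² − 660t + 105419 = 0.
Discriminant: 660² − 4·105419 = 435600 − 421676 = 13924; √13924 = 118.
q = (660 − 118)/2 = 271, p = (660 + 118)/2 = 389.
Check: 271 · 389 = 105419.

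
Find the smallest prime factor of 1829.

1829 is odd.
Digit sum 20, not divisible by 3.
Ends in 9: not divisible by 5.
7: 1829 = 7·261 + 2
11: 1829 = 11·166 + 3
13: 1829 = 13·140 + 9
17: 1829 = 17·107 + 10
19: 1829 = 19·96 + 5
23: 1829 = 23·79 + 12
29: 1829 = 29·63 + 2
31: 1829 = 31·59

31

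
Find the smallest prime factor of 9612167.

9612167 is odd.
Digit sum 32, not divisible by 3.
Ends in 7: not divisible by 5.
7: 9612167 = 7·1373166 + 5
11: 9612167 = 11·873833 + 4
13: 9612167 = 13·739397 + 6
17: 9612167 = 17·565421 + 10
19: 9612167 = 19·505903 + 10
23: 9612167 = 23·417920 + 7
29: 9612167 = 29·331454 + 1
31: 9612167 = 31·310069 + 28
37: 9612167 = 37·259788 + 11
41: 9612167 = 41·234443 + 4
43: 9612167 = 43·223538 + 33
47: 9612167 = 47·204514 + 9
53: 9612167 = 53·181361 + 34
59: 9612167 = 59·162918 + 5
61: 9612167 = 61·157576 + 31
67: 9612167 = 67·143465 + 12
71: 9612167 = 71·135382 + 45
73: 9612167 = 73·131673 + 38
79: 9612167 = 79·121673

79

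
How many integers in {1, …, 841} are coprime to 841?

Factor: 841 = 29^2.
φ(841) = 29^1·(29−1) = 812.

812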